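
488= 488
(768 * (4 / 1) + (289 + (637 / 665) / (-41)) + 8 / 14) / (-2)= -45826304 / 27265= -1680.77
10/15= 2/3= 0.67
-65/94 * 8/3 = -260/141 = -1.84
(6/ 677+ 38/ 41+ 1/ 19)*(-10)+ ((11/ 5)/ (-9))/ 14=-9.90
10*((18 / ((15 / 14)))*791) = 132888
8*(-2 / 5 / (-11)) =0.29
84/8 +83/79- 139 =-20137/158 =-127.45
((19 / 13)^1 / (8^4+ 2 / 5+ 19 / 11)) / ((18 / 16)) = 440 / 1387971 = 0.00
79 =79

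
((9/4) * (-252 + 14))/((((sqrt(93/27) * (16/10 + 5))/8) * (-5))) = 69.95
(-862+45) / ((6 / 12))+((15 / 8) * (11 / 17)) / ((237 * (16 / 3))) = -280890971 / 171904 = -1634.00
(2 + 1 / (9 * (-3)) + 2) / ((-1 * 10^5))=-0.00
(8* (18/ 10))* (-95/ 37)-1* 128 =-6104/ 37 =-164.97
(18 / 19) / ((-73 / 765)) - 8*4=-58154 / 1387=-41.93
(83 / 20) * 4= 83 / 5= 16.60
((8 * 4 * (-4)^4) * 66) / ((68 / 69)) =9326592 / 17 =548623.06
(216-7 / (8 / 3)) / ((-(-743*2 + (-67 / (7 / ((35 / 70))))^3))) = 195167 / 1459449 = 0.13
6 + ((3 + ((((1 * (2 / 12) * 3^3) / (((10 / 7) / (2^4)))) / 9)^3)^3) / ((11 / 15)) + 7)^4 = 1014324127037577556682425775383952905111407319364284726 / 340887345373630523681640625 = 2975540573164500354493959000.00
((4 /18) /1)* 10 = 20 /9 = 2.22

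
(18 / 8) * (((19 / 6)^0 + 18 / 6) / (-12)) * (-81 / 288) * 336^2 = 23814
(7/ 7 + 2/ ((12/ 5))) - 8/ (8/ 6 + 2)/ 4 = 37/ 30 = 1.23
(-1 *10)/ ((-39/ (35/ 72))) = 175/ 1404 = 0.12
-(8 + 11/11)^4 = -6561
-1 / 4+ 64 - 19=179 / 4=44.75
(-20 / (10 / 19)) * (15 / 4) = -285 / 2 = -142.50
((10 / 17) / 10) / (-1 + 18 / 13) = 13 / 85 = 0.15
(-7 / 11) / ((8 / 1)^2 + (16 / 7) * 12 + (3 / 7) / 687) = -11221 / 1612171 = -0.01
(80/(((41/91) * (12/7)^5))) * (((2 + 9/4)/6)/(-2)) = -4.25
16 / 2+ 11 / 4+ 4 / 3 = 145 / 12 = 12.08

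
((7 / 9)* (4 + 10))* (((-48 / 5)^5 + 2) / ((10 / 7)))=-87395617274 / 140625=-621479.95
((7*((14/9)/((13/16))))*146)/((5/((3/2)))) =114464/195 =586.99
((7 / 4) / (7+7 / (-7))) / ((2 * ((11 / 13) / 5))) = 455 / 528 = 0.86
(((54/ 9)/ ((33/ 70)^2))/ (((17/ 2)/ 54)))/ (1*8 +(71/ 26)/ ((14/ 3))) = 5136768/ 257125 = 19.98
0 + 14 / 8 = 7 / 4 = 1.75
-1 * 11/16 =-11/16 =-0.69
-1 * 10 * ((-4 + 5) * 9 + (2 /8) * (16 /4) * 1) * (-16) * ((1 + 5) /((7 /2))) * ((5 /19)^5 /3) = 20000000 /17332693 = 1.15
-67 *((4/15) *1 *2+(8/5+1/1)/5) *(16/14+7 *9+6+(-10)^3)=34452137/525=65623.12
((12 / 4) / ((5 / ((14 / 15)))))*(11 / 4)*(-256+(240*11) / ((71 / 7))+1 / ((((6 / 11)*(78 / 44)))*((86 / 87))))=19538827 / 2381340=8.20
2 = 2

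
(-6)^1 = -6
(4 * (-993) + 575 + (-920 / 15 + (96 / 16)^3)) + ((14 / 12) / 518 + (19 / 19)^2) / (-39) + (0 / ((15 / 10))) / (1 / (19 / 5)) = -56144689 / 17316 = -3242.36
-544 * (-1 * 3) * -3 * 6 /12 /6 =-408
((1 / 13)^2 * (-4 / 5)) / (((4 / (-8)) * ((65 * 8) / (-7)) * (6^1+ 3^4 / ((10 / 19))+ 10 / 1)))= -14 / 18663515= -0.00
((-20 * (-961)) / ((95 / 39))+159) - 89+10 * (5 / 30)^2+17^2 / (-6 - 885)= 269518795 / 33858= 7960.27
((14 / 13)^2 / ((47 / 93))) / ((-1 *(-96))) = 0.02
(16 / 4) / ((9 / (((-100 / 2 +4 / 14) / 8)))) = -58 / 21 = -2.76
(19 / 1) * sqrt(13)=19 * sqrt(13)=68.51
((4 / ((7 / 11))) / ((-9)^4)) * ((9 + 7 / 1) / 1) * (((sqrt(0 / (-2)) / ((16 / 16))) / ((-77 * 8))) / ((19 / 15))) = 0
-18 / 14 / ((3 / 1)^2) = -1 / 7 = -0.14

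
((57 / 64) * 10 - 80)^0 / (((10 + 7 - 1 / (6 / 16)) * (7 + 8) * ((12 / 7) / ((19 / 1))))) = 133 / 2580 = 0.05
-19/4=-4.75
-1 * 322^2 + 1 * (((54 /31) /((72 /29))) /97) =-1247111065 /12028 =-103683.99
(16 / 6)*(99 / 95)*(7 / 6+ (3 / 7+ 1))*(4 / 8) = 2398 / 665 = 3.61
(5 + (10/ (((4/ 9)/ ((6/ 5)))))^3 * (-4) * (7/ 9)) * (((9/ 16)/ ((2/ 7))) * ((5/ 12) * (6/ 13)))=-19287765/ 832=-23182.41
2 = 2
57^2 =3249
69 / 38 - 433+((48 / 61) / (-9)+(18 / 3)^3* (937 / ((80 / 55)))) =482305895 / 3477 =138713.23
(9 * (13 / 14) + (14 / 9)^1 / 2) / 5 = 1151 / 630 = 1.83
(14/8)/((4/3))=21/16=1.31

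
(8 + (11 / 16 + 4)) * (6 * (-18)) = -5481 / 4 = -1370.25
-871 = -871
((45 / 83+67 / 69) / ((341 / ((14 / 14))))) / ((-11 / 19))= -164654 / 21481977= -0.01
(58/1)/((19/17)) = 986/19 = 51.89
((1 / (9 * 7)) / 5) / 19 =1 / 5985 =0.00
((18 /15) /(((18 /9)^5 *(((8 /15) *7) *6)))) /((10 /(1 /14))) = 3 /250880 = 0.00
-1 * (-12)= 12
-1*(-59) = 59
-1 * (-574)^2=-329476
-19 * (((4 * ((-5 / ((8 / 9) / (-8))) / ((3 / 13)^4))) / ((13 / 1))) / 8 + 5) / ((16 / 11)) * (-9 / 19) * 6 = 365475 / 16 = 22842.19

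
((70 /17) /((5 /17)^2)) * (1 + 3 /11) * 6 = 19992 /55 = 363.49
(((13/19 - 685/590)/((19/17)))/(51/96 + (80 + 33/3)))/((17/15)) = -256560/62384771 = -0.00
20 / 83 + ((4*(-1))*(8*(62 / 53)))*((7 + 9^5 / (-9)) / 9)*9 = 1079261348 / 4399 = 245342.43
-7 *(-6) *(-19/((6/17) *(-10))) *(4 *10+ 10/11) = 101745/11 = 9249.55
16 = 16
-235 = -235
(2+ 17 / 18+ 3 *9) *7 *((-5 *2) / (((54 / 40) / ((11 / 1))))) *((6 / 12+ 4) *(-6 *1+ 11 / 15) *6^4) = 524597920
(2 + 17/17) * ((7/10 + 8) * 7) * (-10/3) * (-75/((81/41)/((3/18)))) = 208075/54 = 3853.24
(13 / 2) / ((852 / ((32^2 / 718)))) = 832 / 76467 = 0.01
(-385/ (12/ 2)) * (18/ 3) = -385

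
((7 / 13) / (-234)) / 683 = -0.00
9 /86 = 0.10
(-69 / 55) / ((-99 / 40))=184 / 363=0.51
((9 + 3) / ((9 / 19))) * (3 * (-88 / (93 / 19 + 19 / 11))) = -174724 / 173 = -1009.97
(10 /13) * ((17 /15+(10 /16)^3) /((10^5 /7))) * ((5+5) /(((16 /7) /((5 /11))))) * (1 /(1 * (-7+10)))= 518371 /10543104000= 0.00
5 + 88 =93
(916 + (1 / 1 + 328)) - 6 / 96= 19919 / 16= 1244.94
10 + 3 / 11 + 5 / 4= 507 / 44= 11.52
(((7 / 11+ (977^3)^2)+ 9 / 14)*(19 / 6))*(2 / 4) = 848243322272735102319 / 616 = 1377018380312881659.61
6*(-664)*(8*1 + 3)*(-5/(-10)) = -21912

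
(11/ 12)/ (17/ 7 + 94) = 77/ 8100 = 0.01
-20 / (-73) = 20 / 73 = 0.27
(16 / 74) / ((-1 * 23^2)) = -8 / 19573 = -0.00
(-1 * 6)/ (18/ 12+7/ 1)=-12/ 17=-0.71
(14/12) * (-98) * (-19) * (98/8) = 26611.08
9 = 9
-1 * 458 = -458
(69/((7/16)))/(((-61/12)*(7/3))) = -39744/2989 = -13.30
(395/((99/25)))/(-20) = -1975/396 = -4.99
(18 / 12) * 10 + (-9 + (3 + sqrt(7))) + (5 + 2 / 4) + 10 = 27.15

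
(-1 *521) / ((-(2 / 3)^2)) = 4689 / 4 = 1172.25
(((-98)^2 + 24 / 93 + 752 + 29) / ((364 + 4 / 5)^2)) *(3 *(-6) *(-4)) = 8048575 / 1432448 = 5.62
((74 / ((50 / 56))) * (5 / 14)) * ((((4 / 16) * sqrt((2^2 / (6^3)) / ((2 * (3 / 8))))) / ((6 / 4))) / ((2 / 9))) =37 * sqrt(2) / 15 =3.49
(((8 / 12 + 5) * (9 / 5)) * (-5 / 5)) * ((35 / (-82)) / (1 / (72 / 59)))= 12852 / 2419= 5.31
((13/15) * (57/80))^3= 0.24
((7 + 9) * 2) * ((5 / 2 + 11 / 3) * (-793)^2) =372278608 / 3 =124092869.33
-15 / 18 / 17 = -5 / 102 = -0.05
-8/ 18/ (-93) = 4/ 837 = 0.00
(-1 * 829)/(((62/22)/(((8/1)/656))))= -9119/2542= -3.59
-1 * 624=-624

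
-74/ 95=-0.78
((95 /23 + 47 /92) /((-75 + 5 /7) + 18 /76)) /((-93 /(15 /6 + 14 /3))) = 2442013 /505582596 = 0.00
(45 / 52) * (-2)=-45 / 26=-1.73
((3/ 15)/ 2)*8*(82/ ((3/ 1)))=328/ 15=21.87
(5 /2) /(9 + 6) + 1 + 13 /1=85 /6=14.17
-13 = -13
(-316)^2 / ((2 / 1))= 49928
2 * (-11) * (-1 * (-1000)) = -22000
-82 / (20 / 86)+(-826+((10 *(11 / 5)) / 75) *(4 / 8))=-88384 / 75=-1178.45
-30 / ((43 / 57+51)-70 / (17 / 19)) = 2907 / 2566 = 1.13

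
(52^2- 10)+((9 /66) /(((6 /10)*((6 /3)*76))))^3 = 100738712887421 /37393731584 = 2694.00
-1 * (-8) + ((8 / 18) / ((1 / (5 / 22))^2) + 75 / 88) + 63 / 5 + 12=33.48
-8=-8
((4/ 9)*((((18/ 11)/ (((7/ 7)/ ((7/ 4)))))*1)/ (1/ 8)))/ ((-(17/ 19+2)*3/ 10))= -4256/ 363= -11.72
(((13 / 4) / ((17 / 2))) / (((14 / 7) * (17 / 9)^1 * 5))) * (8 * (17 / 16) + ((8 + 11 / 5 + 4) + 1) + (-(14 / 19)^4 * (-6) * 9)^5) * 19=44949560049529164846889369855234209 / 114352656097166125451365986200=393078.41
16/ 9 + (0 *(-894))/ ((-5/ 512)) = 16/ 9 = 1.78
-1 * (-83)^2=-6889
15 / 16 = 0.94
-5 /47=-0.11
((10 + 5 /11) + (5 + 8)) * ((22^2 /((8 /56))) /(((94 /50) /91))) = 180780600 /47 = 3846395.74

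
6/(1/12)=72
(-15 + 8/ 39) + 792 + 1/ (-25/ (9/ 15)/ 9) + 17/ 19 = 72051493/ 92625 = 777.88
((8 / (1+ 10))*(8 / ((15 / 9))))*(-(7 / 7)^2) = -192 / 55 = -3.49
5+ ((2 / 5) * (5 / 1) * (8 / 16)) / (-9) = 44 / 9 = 4.89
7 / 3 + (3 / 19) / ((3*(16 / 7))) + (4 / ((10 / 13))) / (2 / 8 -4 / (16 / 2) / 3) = 64.76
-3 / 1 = -3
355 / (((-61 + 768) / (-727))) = -258085 / 707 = -365.04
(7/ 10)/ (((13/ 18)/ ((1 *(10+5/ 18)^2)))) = 47915/ 468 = 102.38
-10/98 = -5/49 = -0.10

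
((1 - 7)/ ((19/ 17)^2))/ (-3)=578/ 361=1.60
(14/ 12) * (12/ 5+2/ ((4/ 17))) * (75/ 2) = 476.88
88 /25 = 3.52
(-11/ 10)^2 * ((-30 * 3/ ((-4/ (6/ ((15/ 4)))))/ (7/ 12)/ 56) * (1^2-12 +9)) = -3267/ 1225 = -2.67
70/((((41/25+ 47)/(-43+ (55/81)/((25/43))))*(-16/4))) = 15.05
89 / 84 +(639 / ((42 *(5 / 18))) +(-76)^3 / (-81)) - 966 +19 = 51350783 / 11340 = 4528.29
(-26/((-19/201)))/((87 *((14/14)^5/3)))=5226/551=9.48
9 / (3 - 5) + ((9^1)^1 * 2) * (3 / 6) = 9 / 2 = 4.50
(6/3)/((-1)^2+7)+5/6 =13/12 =1.08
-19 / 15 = -1.27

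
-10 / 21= -0.48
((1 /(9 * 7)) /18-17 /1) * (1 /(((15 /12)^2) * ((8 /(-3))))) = 4.08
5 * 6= 30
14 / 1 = 14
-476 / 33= -14.42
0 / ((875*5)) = 0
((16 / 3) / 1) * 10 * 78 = 4160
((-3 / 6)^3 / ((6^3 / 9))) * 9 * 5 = -0.23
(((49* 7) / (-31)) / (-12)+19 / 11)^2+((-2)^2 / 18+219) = 226.24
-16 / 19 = -0.84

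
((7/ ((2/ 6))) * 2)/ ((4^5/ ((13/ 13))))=21/ 512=0.04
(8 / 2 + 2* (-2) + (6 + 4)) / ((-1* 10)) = -1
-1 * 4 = -4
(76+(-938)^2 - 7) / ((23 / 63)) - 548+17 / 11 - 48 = 609629312 / 253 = 2409602.02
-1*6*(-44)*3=792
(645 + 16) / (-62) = -661 / 62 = -10.66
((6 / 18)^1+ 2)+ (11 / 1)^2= 370 / 3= 123.33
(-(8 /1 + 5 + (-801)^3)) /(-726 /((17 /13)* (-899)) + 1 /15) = 117814137837060 /156853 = 751111791.53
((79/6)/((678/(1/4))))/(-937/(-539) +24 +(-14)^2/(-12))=42581/82488192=0.00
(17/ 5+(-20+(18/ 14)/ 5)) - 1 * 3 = -677/ 35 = -19.34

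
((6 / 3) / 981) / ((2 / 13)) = 13 / 981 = 0.01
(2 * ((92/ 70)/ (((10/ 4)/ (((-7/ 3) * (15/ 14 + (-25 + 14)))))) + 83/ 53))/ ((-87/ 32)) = -24477248/ 2420775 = -10.11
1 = 1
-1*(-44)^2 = -1936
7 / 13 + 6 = 85 / 13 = 6.54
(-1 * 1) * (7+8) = -15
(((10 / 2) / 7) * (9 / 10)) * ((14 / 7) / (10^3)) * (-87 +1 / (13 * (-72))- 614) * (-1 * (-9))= -5905233 / 728000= -8.11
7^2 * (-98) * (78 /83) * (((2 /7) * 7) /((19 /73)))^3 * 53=-61780468215648 /569297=-108520628.45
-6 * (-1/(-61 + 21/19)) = -57/569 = -0.10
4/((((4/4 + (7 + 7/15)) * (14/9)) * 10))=27/889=0.03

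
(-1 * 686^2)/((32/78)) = -1147077.75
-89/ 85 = -1.05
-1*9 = -9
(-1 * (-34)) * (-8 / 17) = -16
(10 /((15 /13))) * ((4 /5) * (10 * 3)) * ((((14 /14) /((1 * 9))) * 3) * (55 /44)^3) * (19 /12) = 30875 /144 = 214.41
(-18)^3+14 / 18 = -52481 / 9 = -5831.22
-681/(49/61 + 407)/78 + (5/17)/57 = -3394621/208908648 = -0.02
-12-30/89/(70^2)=-523323/43610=-12.00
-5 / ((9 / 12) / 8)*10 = -1600 / 3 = -533.33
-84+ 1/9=-755/9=-83.89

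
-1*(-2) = 2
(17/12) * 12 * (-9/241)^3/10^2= -12393/1399752100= -0.00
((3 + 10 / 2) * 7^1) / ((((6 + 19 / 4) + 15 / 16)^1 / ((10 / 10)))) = 896 / 187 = 4.79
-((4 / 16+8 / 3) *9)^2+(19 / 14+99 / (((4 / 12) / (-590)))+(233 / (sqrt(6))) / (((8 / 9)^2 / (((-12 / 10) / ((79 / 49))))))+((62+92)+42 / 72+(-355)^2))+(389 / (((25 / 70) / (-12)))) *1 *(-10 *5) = 202870711 / 336 - 924777 *sqrt(6) / 25280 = 603692.27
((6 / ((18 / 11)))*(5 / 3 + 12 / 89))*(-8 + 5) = -5291 / 267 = -19.82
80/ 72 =10/ 9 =1.11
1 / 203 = 0.00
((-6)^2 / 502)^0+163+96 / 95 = 15676 / 95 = 165.01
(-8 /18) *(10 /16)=-5 /18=-0.28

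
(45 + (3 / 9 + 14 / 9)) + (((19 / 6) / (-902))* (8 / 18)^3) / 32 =92496473 / 1972674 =46.89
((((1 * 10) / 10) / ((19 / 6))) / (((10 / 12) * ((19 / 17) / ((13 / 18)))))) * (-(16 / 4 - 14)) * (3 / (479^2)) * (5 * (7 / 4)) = 23205 / 82828201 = 0.00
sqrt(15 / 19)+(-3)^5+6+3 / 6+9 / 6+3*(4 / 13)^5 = -87250783 / 371293+sqrt(285) / 19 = -234.10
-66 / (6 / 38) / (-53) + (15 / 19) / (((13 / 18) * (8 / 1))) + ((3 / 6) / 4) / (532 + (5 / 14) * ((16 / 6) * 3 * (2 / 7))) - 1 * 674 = -1820938213093 / 2734238624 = -665.98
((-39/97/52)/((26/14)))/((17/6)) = -63/42874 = -0.00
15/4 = 3.75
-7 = -7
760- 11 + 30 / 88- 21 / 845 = 27859571 / 37180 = 749.32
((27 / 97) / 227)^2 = 729 / 484836361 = 0.00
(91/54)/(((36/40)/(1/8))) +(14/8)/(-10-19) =9793/56376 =0.17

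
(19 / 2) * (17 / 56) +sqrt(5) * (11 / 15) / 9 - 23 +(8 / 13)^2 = -19.56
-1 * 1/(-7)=0.14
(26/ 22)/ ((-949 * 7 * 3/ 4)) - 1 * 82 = -1382770/ 16863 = -82.00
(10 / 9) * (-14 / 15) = -28 / 27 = -1.04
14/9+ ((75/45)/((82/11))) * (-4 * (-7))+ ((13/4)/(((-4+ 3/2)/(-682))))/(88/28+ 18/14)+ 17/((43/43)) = 415154/1845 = 225.02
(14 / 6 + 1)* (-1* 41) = -136.67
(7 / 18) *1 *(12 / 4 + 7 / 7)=14 / 9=1.56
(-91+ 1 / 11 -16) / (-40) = 147 / 55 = 2.67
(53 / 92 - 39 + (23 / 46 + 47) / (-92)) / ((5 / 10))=-7165 / 92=-77.88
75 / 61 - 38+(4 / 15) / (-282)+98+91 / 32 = 264521261 / 4128480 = 64.07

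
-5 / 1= -5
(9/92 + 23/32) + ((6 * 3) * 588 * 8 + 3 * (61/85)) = 5297266093/62560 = 84674.97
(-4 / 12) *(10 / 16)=-5 / 24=-0.21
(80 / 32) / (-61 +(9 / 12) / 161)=-1610 / 39281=-0.04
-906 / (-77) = 906 / 77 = 11.77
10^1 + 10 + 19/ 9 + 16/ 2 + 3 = 298/ 9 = 33.11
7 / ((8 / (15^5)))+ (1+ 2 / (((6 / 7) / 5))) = 15947179 / 24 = 664465.79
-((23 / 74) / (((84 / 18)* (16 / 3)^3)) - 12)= 50919609 / 4243456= 12.00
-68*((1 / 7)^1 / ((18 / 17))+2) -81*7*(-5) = 169459 / 63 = 2689.83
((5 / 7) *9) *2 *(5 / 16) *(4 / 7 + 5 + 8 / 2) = 15075 / 392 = 38.46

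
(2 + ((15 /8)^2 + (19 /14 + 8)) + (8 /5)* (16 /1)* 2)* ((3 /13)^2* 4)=1332027 /94640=14.07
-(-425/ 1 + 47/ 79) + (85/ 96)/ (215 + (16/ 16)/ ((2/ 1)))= 693633979/ 1634352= 424.41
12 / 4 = 3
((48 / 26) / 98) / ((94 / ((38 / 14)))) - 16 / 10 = -1676014 / 1047865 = -1.60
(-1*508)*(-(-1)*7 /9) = -3556 /9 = -395.11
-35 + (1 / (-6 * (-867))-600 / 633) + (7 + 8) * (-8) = -171171599 / 1097622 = -155.95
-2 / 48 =-1 / 24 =-0.04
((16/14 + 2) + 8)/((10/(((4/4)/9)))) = 0.12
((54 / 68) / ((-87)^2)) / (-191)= -3 / 5461454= -0.00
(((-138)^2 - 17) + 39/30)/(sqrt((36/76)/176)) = 380566 * sqrt(209)/15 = 366785.26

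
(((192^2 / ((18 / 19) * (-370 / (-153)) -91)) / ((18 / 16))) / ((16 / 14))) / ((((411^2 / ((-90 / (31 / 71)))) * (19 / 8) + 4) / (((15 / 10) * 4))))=105205596160 / 105368742771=1.00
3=3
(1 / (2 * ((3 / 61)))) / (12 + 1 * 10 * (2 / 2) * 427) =61 / 25692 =0.00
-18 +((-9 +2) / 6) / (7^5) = -259309 / 14406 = -18.00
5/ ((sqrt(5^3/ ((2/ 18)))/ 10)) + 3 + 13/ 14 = 2 * sqrt(5)/ 3 + 55/ 14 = 5.42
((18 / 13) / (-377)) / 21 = -6 / 34307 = -0.00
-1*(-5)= 5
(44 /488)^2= 121 /14884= 0.01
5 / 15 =1 / 3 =0.33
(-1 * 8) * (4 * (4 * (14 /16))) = -112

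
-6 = -6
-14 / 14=-1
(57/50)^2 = 3249/2500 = 1.30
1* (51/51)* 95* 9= 855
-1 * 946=-946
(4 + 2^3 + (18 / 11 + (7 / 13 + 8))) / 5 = 3171 / 715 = 4.43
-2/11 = -0.18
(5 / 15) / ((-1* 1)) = -1 / 3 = -0.33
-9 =-9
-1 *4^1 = -4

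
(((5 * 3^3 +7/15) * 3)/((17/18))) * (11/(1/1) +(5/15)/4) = 405384/85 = 4769.22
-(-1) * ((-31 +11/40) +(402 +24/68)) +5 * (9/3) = 262907/680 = 386.63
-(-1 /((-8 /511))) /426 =-0.15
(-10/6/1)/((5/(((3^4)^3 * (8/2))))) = -708588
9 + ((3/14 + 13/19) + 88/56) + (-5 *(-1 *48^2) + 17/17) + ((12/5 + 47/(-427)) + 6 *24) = 947497787/81130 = 11678.76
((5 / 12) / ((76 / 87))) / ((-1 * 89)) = -145 / 27056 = -0.01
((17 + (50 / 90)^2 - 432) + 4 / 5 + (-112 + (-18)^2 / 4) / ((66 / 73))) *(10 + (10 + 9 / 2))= -195670573 / 17820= -10980.39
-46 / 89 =-0.52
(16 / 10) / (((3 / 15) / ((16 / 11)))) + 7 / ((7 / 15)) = 293 / 11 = 26.64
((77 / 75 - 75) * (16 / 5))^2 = 7879757824 / 140625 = 56033.83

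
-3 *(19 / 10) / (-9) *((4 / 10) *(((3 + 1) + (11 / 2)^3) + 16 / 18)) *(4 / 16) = 234289 / 21600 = 10.85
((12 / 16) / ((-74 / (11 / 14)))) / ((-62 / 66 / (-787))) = -857043 / 128464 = -6.67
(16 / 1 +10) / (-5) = -26 / 5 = -5.20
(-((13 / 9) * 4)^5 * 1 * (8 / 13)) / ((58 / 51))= -1988759552 / 570807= -3484.12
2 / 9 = 0.22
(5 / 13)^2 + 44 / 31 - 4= -12745 / 5239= -2.43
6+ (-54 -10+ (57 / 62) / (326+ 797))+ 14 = -3063487 / 69626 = -44.00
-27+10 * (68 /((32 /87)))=7287 /4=1821.75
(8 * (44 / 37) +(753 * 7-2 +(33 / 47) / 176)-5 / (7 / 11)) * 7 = 1026555977 / 27824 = 36894.62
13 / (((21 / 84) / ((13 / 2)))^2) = 8788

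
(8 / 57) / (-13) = -0.01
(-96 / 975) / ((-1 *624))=2 / 12675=0.00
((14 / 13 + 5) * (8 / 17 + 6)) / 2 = 4345 / 221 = 19.66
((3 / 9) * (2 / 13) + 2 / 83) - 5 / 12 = -1473 / 4316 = -0.34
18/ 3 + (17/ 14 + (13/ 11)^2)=14587/ 1694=8.61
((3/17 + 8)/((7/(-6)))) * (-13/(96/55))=99385/1904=52.20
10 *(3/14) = 15/7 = 2.14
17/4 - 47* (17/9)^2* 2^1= -107287/324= -331.13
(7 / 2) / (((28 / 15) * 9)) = 5 / 24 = 0.21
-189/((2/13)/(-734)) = 901719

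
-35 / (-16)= 35 / 16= 2.19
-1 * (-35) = 35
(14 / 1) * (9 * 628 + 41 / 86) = 3402791 / 43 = 79134.67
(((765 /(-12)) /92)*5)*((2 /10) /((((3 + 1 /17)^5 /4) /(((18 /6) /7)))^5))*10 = -1787884638030843767054952272479235025 /23993392431552255524550165332958815310560886784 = -0.00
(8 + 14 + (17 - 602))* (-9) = 5067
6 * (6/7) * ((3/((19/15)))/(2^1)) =810/133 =6.09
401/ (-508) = -401/ 508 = -0.79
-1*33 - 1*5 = -38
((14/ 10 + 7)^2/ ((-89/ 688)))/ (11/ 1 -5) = -202272/ 2225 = -90.91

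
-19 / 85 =-0.22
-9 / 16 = -0.56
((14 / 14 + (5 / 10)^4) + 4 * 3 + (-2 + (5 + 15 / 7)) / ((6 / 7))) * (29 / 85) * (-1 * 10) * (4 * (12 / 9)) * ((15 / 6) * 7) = -309575 / 51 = -6070.10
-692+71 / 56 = -38681 / 56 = -690.73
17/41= 0.41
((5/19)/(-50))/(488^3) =-1/22080711680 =-0.00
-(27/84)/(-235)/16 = 9/105280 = 0.00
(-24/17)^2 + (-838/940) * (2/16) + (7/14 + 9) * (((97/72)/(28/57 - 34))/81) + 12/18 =256568438443/100868444640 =2.54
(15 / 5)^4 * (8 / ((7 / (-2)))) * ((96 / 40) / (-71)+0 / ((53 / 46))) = 15552 / 2485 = 6.26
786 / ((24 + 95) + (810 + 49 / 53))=20829 / 24643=0.85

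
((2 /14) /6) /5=0.00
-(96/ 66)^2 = -256/ 121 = -2.12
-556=-556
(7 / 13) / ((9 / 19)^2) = 2527 / 1053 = 2.40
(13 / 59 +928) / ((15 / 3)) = 10953 / 59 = 185.64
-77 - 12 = -89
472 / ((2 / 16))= 3776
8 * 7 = 56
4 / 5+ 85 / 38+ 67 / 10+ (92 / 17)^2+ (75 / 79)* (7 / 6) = 34817323 / 867578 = 40.13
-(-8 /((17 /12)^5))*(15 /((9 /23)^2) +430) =1050992640 /1419857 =740.21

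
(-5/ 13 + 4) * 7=329/ 13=25.31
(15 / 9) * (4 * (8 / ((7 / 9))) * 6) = 2880 / 7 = 411.43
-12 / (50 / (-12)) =72 / 25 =2.88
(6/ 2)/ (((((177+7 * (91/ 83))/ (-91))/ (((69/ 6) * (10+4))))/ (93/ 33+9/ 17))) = -1141854987/ 1433168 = -796.73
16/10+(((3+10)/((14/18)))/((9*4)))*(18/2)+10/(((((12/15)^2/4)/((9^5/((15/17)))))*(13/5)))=2927856767/1820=1608712.51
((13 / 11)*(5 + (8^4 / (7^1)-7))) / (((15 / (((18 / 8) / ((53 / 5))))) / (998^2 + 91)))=9714306.04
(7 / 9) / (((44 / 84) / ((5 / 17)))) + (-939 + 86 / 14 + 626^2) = 390943.58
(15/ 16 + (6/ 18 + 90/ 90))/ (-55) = -109/ 2640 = -0.04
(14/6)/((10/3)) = 7/10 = 0.70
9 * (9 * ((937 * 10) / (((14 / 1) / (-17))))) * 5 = -32256225 / 7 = -4608032.14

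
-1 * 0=0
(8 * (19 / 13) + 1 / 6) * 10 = 4625 / 39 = 118.59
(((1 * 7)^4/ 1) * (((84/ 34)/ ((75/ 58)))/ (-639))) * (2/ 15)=-3899224/ 4073625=-0.96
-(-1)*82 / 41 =2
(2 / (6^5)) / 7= 1 / 27216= 0.00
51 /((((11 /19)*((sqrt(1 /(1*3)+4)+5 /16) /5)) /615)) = -715122000 /35783+762796800*sqrt(39) /35783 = 113141.51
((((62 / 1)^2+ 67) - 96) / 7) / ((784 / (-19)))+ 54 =31981 / 784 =40.79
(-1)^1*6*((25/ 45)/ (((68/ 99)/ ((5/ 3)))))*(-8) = 1100/ 17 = 64.71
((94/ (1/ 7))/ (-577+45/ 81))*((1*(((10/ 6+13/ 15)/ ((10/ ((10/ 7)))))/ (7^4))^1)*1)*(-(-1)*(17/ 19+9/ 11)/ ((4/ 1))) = -25239/ 342550670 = -0.00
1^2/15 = 0.07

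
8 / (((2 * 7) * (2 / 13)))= 26 / 7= 3.71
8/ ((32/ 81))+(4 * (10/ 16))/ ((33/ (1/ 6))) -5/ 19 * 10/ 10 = 20.00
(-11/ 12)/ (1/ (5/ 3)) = -55/ 36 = -1.53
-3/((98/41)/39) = -4797/98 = -48.95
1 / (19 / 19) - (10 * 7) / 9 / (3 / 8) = -19.74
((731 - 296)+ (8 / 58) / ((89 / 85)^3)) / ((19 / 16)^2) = 2277283951360 / 7380320461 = 308.56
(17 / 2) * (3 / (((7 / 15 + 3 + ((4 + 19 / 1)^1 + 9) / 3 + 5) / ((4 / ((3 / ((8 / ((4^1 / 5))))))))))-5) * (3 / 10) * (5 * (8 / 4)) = -42585 / 574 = -74.19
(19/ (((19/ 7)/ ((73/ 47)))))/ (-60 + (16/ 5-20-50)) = -2555/ 29798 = -0.09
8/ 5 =1.60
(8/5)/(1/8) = 64/5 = 12.80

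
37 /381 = 0.10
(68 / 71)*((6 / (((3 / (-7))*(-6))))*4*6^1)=3808 / 71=53.63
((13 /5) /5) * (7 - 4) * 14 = 546 /25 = 21.84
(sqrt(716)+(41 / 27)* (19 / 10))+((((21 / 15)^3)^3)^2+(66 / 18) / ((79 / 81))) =460.28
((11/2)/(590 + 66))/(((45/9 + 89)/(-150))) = -0.01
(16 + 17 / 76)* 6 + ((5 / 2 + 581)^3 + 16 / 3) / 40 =90593272343 / 18240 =4966736.42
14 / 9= 1.56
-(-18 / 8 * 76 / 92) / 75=57 / 2300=0.02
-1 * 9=-9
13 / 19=0.68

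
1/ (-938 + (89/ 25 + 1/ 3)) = -75/ 70058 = -0.00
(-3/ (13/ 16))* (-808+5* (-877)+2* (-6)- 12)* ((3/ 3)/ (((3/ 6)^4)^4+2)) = 5470420992/ 567983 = 9631.31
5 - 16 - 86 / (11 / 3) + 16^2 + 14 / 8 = 9825 / 44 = 223.30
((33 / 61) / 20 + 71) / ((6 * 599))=86653 / 4384680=0.02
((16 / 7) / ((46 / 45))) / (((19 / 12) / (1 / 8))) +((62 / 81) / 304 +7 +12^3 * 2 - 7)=6850948703 / 1982232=3456.18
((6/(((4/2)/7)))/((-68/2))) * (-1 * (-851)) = -17871/34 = -525.62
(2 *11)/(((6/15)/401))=22055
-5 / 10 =-1 / 2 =-0.50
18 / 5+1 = 23 / 5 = 4.60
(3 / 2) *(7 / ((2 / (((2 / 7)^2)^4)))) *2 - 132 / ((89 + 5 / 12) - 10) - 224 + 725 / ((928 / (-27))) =-246.76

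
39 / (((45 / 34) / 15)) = 442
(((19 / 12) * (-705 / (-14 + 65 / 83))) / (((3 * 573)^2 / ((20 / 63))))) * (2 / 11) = 3705950 / 2246423406381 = 0.00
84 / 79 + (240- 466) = -17770 / 79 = -224.94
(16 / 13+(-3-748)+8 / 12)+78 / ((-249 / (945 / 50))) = -12220048 / 16185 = -755.02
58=58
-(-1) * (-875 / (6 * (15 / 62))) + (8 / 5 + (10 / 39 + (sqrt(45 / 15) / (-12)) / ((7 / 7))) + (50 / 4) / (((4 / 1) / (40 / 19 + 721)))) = 1658.64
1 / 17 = 0.06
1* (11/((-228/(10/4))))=-55/456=-0.12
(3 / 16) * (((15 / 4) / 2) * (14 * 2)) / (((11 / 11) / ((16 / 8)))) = 315 / 16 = 19.69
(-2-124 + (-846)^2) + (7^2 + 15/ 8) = 5725127/ 8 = 715640.88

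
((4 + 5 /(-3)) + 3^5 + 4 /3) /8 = 185 /6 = 30.83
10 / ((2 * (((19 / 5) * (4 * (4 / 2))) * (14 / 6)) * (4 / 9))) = 675 / 4256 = 0.16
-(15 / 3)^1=-5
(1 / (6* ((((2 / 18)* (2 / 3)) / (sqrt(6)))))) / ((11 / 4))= 9* sqrt(6) / 11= 2.00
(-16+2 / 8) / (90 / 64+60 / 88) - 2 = -334 / 35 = -9.54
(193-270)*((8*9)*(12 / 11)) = -6048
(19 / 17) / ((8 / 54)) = 513 / 68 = 7.54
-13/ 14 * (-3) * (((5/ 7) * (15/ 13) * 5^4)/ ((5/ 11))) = 309375/ 98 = 3156.89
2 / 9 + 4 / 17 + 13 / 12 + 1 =1555 / 612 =2.54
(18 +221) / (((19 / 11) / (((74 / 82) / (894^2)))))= 0.00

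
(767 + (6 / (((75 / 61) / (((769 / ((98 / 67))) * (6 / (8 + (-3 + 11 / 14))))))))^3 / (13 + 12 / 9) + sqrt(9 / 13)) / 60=sqrt(13) / 260 + 1986886962397948139803 / 90720177187500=21901268.55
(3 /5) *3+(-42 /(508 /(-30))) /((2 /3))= 7011 /1270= 5.52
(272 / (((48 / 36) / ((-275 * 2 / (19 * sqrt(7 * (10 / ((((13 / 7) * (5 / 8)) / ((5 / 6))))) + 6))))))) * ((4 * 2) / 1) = -448800 * sqrt(85566) / 20843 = -6298.59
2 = 2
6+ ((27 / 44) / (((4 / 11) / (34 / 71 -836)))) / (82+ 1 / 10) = -11.17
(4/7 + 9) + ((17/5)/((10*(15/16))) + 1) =28702/2625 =10.93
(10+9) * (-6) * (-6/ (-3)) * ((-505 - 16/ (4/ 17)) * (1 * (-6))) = -783864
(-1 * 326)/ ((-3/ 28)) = 9128/ 3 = 3042.67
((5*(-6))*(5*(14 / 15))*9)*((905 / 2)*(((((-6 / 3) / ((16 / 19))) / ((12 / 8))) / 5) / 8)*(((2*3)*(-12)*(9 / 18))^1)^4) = 37906308720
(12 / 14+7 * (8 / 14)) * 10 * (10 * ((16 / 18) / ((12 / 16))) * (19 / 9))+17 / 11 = 22768117 / 18711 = 1216.83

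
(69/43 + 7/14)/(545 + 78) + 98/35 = 750997/267890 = 2.80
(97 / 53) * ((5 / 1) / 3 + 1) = 776 / 159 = 4.88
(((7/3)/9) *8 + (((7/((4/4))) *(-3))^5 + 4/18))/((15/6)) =-44108266/27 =-1633639.48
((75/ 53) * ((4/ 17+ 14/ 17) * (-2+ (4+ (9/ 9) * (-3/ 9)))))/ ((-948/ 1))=-0.00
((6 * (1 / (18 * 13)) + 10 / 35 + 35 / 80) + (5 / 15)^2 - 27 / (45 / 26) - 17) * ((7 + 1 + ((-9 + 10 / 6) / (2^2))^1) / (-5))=76945459 / 1965600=39.15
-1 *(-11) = 11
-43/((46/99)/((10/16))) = -21285/368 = -57.84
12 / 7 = 1.71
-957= -957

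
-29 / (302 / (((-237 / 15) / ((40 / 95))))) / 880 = 43529 / 10630400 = 0.00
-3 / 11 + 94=1031 / 11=93.73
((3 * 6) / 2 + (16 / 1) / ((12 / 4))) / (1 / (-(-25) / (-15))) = -215 / 9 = -23.89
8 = 8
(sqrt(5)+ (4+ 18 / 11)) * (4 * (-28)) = -6944 / 11-112 * sqrt(5) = -881.71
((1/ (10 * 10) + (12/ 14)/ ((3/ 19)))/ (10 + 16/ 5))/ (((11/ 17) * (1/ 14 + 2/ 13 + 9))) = 280449/ 4063180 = 0.07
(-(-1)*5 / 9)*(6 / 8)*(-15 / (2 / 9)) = -225 / 8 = -28.12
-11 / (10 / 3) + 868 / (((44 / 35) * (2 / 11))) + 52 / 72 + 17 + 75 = 349823 / 90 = 3886.92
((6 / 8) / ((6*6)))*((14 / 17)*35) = 245 / 408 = 0.60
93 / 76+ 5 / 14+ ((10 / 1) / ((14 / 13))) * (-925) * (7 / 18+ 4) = -180487681 / 4788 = -37695.84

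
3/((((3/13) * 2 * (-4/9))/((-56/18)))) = 45.50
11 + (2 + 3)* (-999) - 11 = -4995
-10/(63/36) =-40/7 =-5.71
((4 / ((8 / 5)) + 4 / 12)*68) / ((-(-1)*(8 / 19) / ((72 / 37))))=32946 / 37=890.43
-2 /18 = -1 /9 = -0.11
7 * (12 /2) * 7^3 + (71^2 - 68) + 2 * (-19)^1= 19341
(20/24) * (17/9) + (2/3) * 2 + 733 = 39739/54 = 735.91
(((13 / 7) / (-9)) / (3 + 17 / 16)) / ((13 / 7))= -16 / 585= -0.03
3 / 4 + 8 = 35 / 4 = 8.75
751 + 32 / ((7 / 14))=815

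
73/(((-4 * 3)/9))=-219/4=-54.75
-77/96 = -0.80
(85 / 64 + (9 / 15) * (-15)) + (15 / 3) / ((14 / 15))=-1037 / 448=-2.31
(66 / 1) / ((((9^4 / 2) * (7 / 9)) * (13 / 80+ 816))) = 3520 / 111063393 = 0.00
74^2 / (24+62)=2738 / 43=63.67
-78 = -78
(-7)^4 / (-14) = -343 / 2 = -171.50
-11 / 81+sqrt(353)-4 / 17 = -511 / 1377+sqrt(353) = 18.42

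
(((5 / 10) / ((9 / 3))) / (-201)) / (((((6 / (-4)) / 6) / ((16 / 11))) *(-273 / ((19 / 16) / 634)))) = -19 / 574026453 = -0.00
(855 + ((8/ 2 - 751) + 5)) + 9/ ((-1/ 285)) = -2452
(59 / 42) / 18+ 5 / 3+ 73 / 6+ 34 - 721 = -508855 / 756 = -673.09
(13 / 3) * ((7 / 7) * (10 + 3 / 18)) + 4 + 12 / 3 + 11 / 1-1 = 1117 / 18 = 62.06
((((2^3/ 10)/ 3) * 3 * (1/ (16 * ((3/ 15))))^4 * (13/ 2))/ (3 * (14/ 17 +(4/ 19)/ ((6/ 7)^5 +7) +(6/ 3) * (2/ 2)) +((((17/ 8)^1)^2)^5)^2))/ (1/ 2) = 4632546612736530841600000/ 164651660002453939705649309474003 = 0.00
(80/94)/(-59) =-40/2773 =-0.01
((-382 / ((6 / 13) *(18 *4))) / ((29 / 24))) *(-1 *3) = 2483 / 87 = 28.54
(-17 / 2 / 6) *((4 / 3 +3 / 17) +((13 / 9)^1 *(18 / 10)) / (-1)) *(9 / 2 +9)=417 / 20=20.85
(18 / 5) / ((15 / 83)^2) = 13778 / 125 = 110.22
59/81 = 0.73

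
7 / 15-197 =-2948 / 15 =-196.53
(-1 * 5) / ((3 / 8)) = -40 / 3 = -13.33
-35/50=-7/10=-0.70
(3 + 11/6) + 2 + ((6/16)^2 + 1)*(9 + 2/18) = 4961/288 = 17.23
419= 419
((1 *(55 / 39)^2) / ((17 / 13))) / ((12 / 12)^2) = 3025 / 1989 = 1.52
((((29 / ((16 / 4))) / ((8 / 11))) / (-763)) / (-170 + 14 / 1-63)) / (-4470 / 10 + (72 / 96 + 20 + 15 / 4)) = -319 / 2259151440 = -0.00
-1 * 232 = -232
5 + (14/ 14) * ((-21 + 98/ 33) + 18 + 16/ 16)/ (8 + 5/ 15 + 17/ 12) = 6563/ 1287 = 5.10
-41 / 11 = -3.73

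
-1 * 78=-78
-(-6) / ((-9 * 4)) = -1 / 6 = -0.17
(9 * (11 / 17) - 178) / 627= -2927 / 10659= -0.27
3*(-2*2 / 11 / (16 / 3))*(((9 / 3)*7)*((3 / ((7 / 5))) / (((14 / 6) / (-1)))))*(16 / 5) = 972 / 77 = 12.62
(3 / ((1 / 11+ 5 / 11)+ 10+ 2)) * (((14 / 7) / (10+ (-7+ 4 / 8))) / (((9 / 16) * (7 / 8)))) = 2816 / 10143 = 0.28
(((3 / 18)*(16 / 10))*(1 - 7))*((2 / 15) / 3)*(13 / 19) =-0.05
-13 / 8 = -1.62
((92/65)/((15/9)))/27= 92/2925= 0.03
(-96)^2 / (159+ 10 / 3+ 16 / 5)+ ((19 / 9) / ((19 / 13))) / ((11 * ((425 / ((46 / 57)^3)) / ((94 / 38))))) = 20466291304526968 / 367602970524075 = 55.67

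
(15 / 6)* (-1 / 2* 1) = -5 / 4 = -1.25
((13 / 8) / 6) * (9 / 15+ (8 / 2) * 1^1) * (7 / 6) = 1.45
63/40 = 1.58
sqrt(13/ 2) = sqrt(26)/ 2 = 2.55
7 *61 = 427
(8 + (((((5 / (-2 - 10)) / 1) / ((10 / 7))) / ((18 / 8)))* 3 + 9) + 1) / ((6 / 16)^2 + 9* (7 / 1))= 10144 / 36369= 0.28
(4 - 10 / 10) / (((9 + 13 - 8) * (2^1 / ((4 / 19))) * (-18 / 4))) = -2 / 399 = -0.01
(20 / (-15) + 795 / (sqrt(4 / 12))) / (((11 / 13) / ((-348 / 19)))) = 6032 / 209 - 3596580 * sqrt(3) / 209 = -29777.16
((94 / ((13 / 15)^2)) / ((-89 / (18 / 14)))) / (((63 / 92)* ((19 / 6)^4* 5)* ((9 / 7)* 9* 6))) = -1037760 / 13721107127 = -0.00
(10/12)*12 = 10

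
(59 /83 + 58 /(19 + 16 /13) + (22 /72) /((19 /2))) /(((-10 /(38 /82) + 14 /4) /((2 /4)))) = -0.10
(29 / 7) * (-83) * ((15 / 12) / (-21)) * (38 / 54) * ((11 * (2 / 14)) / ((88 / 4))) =228665 / 222264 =1.03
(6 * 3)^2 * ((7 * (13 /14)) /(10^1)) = 1053 /5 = 210.60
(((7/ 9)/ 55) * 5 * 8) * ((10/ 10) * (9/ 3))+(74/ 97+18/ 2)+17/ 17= 39884/ 3201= 12.46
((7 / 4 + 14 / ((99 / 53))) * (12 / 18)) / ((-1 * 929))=-3661 / 551826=-0.01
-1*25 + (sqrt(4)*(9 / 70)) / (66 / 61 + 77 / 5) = -879176 / 35189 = -24.98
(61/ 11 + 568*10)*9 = 562869/ 11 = 51169.91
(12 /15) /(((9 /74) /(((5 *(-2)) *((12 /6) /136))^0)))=296 /45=6.58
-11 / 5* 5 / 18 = -11 / 18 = -0.61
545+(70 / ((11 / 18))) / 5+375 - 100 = 842.91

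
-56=-56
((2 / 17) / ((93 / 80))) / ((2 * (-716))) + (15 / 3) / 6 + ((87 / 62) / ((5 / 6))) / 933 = 734965321 / 880126890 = 0.84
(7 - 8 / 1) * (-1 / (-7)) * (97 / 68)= -97 / 476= -0.20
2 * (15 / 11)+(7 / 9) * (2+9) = 1117 / 99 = 11.28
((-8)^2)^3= 262144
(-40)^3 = -64000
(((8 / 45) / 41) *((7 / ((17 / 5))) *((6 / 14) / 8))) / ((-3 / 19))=-19 / 6273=-0.00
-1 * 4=-4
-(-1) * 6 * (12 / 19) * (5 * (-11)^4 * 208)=1096318080 / 19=57700951.58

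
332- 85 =247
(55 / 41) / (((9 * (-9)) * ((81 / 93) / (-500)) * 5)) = 170500 / 89667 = 1.90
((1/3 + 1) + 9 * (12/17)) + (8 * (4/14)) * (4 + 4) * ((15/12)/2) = 6824/357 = 19.11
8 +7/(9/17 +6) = 1007/111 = 9.07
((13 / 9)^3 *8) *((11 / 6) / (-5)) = -96668 / 10935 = -8.84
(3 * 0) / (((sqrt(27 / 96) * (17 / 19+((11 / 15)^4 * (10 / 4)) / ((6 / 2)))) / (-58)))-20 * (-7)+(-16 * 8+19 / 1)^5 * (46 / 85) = -8326670674.75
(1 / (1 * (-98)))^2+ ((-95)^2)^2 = 782251802501 / 9604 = 81450625.00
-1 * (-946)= 946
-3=-3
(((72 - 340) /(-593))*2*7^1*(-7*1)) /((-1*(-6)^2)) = 6566 /5337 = 1.23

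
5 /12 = 0.42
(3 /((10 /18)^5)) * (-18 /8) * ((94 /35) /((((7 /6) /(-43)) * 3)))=3222126783 /765625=4208.49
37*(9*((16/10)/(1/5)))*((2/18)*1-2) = -5032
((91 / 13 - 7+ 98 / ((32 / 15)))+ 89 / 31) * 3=72627 / 496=146.43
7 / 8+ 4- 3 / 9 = 109 / 24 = 4.54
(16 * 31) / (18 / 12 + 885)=992 / 1773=0.56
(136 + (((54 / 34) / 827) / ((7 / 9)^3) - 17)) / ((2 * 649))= 26084813 / 284511983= 0.09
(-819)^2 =670761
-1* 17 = -17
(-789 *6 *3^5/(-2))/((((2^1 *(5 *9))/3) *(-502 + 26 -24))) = -38.35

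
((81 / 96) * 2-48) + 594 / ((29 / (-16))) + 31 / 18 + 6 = -366.31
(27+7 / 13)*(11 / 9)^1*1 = 3938 / 117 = 33.66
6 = 6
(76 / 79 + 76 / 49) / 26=0.10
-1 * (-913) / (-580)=-913 / 580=-1.57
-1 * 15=-15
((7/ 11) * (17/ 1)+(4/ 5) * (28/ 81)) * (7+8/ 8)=395416/ 4455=88.76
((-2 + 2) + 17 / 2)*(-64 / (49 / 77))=-5984 / 7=-854.86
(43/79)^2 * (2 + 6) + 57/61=1258049/380701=3.30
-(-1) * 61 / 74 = 61 / 74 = 0.82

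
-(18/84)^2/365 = -0.00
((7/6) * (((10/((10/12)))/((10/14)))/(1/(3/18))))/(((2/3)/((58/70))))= 203/50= 4.06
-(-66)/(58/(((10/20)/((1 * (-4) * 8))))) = -33/1856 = -0.02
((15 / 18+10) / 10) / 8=13 / 96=0.14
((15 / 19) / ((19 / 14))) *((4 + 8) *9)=22680 / 361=62.83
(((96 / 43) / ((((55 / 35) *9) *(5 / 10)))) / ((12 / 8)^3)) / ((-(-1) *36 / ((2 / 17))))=1792 / 5861889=0.00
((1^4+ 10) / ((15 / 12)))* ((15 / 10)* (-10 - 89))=-6534 / 5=-1306.80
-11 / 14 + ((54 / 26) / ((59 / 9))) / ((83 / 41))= -560789 / 891254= -0.63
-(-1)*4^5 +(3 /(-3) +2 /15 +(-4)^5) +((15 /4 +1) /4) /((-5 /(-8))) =31 /30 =1.03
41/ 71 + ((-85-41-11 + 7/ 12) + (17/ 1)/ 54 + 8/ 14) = -134.95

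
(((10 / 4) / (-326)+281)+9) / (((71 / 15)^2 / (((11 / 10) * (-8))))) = -93592125 / 821683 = -113.90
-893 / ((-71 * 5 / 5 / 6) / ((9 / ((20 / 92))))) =1109106 / 355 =3124.24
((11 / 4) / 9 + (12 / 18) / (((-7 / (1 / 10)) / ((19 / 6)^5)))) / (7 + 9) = -2226619 / 13063680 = -0.17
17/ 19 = 0.89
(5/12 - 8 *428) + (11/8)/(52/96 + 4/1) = -4477651/1308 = -3423.28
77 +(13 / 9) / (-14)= 9689 / 126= 76.90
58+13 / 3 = 62.33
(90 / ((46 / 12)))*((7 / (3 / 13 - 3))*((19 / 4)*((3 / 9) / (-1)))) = 8645 / 92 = 93.97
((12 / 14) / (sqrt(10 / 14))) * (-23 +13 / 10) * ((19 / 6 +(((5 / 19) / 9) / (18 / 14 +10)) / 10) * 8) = -10609936 * sqrt(35) / 112575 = -557.58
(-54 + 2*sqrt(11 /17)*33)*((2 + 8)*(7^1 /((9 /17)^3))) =-687820 /27 + 445060*sqrt(187) /243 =-429.12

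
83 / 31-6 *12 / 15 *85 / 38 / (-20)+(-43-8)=-47.79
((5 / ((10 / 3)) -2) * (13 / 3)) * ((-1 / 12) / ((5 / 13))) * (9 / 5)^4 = 123201 / 25000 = 4.93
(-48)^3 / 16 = -6912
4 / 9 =0.44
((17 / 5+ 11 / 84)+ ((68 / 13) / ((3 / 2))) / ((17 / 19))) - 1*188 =-985921 / 5460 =-180.57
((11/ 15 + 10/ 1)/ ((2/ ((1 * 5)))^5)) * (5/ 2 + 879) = 177401875/ 192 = 923968.10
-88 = -88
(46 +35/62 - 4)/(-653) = -2639/40486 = -0.07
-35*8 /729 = -280 /729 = -0.38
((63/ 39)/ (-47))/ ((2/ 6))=-0.10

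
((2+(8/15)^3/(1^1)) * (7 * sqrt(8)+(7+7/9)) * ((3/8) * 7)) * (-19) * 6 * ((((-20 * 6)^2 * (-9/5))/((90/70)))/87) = 1514446528/1305+1514446528 * sqrt(2)/725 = 4114634.48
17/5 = 3.40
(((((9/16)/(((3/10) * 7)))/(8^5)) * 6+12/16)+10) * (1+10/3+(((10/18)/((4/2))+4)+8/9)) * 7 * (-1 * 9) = -1686609423/262144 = -6433.90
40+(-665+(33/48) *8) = -619.50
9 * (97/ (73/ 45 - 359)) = -39285/ 16082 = -2.44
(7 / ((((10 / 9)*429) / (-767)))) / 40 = -1239 / 4400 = -0.28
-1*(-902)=902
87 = 87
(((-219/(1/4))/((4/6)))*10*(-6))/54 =1460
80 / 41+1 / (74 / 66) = 4313 / 1517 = 2.84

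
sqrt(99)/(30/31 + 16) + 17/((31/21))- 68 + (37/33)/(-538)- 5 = -33840271/550374 + 93*sqrt(11)/526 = -60.90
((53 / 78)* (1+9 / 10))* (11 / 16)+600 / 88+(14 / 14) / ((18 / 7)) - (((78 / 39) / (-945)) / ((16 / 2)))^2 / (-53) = 3506336706857 / 433167134400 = 8.09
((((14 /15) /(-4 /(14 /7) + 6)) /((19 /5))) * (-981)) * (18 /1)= -20601 /19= -1084.26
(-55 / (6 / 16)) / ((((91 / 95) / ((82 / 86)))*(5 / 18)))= -2056560 / 3913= -525.57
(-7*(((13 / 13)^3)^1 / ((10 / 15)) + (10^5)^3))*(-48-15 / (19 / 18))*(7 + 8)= 6532105263157904535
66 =66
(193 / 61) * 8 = 25.31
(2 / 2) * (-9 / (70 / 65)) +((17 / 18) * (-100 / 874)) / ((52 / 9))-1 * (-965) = 152168291 / 159068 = 956.62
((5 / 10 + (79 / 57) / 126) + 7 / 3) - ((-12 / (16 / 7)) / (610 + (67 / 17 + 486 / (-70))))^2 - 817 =-677968126939746607 / 832725352376064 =-814.16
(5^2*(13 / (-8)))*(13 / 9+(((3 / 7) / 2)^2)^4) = -6235227952525 / 106256812032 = -58.68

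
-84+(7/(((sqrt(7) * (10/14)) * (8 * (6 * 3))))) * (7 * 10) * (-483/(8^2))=-84- 7889 * sqrt(7)/1536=-97.59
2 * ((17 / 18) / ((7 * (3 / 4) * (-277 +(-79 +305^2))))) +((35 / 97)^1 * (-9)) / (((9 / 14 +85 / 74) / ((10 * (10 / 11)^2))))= -178614412332397 / 11922885652986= -14.98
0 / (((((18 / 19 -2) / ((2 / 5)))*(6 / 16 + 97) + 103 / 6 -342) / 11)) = 0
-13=-13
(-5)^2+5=30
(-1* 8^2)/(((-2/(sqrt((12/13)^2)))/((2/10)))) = 384/65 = 5.91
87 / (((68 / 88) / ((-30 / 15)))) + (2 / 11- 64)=-54042 / 187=-288.99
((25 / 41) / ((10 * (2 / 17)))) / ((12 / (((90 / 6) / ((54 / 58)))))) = 12325 / 17712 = 0.70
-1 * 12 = -12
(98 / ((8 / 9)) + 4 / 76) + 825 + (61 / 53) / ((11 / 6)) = 41469205 / 44308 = 935.93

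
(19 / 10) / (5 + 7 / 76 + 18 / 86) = 31046 / 86625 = 0.36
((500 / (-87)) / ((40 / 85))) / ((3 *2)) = -2.04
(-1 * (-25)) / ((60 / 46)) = 115 / 6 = 19.17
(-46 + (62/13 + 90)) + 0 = 634/13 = 48.77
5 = 5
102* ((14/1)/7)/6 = 34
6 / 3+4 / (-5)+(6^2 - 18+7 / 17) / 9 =2483 / 765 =3.25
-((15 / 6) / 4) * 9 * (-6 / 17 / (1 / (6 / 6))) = 135 / 68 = 1.99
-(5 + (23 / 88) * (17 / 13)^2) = -81007 / 14872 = -5.45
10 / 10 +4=5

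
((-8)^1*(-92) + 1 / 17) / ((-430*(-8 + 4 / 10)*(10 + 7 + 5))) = 291 / 28424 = 0.01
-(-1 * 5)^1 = 5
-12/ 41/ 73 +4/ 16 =2945/ 11972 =0.25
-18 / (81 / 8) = -1.78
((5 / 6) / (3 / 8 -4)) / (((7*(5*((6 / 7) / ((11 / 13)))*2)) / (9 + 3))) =-44 / 1131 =-0.04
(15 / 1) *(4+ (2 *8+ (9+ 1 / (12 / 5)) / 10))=2513 / 8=314.12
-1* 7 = -7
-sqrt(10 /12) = -sqrt(30) /6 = -0.91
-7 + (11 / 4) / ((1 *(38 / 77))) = -217 / 152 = -1.43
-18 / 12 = -3 / 2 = -1.50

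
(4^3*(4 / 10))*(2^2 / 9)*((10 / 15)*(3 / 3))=1024 / 135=7.59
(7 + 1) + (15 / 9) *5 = 49 / 3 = 16.33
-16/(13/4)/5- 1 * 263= -17159/65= -263.98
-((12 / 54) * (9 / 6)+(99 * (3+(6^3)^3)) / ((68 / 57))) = -170605366439 / 204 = -836300815.88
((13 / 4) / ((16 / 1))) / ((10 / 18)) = 117 / 320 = 0.37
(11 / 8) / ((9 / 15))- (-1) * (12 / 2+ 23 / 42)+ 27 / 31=9.71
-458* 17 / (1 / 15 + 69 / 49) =-2861355 / 542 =-5279.25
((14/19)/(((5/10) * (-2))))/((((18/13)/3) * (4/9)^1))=-273/76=-3.59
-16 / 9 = -1.78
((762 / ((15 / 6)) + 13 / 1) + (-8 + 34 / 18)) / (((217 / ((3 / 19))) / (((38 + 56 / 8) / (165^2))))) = 14026 / 37416225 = 0.00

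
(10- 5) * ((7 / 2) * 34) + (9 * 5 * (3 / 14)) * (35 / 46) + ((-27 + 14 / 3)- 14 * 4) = 144625 / 276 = 524.00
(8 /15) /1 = 8 /15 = 0.53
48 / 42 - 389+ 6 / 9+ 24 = -7627 / 21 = -363.19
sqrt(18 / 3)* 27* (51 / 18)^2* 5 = 4335* sqrt(6) / 4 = 2654.63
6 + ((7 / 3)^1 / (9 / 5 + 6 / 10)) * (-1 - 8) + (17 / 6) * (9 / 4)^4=35771 / 512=69.87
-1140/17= -67.06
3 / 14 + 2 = 31 / 14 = 2.21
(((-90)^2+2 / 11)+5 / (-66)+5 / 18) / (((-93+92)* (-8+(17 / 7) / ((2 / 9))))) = -11227132 / 4059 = -2765.98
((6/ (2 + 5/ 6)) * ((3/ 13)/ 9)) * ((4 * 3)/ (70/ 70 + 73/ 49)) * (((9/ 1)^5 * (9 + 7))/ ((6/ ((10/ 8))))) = 694416240/ 13481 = 51510.74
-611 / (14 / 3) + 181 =701 / 14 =50.07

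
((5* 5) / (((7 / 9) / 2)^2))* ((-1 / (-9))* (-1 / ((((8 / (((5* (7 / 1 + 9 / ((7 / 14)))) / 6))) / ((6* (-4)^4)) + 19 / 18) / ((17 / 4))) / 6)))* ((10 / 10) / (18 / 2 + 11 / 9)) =-1858950000 / 42836143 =-43.40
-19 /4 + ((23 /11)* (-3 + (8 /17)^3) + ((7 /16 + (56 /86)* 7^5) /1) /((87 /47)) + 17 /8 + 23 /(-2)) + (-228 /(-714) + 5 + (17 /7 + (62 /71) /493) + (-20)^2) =10128688131189203 /1607694510576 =6300.13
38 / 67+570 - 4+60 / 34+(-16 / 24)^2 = 5830526 / 10251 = 568.78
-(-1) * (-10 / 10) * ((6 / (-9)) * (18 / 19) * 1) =12 / 19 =0.63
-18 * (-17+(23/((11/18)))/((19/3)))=41598/209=199.03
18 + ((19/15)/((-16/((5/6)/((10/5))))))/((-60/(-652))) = 152423/8640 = 17.64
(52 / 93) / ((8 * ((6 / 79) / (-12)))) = -11.04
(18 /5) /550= 9 /1375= 0.01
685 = 685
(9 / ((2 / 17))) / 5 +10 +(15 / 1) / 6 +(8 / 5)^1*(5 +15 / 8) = 194 / 5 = 38.80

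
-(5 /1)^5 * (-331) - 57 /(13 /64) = 13443227 /13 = 1034094.38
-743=-743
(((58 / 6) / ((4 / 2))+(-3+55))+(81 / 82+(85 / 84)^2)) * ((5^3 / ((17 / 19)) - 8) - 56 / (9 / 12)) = 49521794941 / 14754096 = 3356.48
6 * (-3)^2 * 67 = 3618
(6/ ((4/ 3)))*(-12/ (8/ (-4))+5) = 99/ 2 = 49.50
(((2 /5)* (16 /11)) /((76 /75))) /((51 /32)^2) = 40960 /181203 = 0.23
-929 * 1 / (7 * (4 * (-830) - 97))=929 / 23919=0.04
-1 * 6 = -6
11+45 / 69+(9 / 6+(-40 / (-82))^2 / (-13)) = 13202665 / 1005238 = 13.13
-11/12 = -0.92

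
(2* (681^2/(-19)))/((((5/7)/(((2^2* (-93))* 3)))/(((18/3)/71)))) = 6445487.20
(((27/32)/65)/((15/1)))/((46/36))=81/119600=0.00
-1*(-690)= 690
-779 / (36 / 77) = -59983 / 36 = -1666.19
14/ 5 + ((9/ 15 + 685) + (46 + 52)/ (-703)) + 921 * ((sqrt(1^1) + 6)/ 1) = 25080441/ 3515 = 7135.26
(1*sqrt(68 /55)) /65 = 2*sqrt(935) /3575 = 0.02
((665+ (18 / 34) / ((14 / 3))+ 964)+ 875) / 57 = 595979 / 13566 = 43.93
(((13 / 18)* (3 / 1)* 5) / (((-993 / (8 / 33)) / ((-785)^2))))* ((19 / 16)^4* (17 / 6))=-88739299338625 / 9663971328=-9182.49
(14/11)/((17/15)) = 210/187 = 1.12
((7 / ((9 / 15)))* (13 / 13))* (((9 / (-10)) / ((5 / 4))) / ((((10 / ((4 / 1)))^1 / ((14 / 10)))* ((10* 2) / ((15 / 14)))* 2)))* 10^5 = -12600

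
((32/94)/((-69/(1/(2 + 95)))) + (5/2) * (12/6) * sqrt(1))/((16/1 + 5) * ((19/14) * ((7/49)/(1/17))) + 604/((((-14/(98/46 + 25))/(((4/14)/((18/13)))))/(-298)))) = 154138222/2220991594805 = 0.00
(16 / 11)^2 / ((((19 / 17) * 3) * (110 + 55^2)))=0.00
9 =9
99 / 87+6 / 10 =252 / 145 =1.74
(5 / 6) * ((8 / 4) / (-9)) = -0.19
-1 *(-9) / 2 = 9 / 2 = 4.50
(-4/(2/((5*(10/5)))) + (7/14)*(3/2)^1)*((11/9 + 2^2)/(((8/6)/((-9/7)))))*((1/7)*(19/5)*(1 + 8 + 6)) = 88407/112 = 789.35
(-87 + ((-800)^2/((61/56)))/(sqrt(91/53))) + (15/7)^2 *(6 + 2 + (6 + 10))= 1137/49 + 5120000 *sqrt(4823)/793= 448412.67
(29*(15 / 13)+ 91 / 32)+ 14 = 20927 / 416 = 50.31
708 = 708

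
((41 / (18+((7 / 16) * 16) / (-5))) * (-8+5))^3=-406.81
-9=-9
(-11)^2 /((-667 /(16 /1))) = -2.90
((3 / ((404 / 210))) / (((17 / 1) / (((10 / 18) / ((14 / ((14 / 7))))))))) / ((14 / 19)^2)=0.01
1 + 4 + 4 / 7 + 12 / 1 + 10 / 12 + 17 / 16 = 6541 / 336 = 19.47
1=1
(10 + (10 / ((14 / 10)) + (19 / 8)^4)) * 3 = 4211301 / 28672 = 146.88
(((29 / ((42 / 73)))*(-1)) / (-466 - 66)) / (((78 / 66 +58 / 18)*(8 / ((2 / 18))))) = 23287 / 77935872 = 0.00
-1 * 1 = -1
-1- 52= -53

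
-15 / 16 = -0.94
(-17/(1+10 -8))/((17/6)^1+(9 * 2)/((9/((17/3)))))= -2/5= -0.40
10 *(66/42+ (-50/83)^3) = 54146570/4002509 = 13.53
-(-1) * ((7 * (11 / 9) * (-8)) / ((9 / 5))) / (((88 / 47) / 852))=-467180 / 27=-17302.96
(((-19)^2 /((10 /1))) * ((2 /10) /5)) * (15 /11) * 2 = 1083 /275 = 3.94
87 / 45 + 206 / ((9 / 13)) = 13477 / 45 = 299.49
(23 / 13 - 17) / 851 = -198 / 11063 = -0.02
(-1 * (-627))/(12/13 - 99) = -2717/425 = -6.39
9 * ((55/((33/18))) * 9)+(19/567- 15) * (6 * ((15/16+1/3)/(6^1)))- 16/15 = 163970509/68040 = 2409.91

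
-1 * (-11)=11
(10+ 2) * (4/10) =24/5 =4.80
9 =9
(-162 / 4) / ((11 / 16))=-648 / 11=-58.91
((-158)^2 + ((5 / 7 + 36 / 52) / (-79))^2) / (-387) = -1290182499428 / 20000826027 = -64.51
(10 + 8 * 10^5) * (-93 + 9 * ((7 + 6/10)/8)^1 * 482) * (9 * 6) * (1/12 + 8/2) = 1421131443921/2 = 710565721960.50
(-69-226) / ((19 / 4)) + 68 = 112 / 19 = 5.89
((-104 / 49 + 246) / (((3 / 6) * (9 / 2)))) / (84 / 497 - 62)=-339380 / 193599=-1.75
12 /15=4 /5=0.80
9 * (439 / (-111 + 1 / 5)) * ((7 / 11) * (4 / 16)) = -138285 / 24376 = -5.67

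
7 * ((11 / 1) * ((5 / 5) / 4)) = 77 / 4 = 19.25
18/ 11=1.64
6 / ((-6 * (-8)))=1 / 8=0.12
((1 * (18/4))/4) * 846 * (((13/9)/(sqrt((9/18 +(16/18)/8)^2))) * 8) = 197964/11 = 17996.73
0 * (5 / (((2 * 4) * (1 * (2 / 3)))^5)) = 0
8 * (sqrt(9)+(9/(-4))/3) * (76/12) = 114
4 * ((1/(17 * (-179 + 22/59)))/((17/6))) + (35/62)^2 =1241875457/3902647908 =0.32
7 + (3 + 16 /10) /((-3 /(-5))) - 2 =38 /3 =12.67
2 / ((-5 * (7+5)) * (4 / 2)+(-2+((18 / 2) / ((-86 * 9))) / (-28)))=-4816 / 293775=-0.02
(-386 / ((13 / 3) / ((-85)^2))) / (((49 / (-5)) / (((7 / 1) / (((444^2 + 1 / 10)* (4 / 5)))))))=2.91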